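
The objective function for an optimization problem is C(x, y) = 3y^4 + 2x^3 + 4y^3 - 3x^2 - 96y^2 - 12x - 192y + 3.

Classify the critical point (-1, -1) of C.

local maximum

The mixed partial ∂²C/∂x∂y is 0, so the Hessian at any point is diag(C_xx, C_yy) = diag(6(2x - 1), 12(3y^2 + 2y - 16)).
At (-1, -1): H = diag(-18, -180).
Both eigenvalues are negative, so H is negative definite: a local maximum.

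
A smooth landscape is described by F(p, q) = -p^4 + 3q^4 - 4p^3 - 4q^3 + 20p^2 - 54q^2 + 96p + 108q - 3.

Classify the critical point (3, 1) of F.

The mixed partial ∂²F/∂p∂q is 0, so the Hessian at any point is diag(F_pp, F_qq) = diag(4(-3p^2 - 6p + 10), 12(3q^2 - 2q - 9)).
At (3, 1): H = diag(-140, -96).
Both eigenvalues are negative, so H is negative definite: a local maximum.

local maximum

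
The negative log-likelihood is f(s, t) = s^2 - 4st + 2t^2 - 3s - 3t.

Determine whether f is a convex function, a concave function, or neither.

f is quadratic, so its Hessian is the constant matrix H = [[2, -4], [-4, 4]].
det(H) = -8, tr(H) = 6.
det(H) < 0, so H is indefinite: neither convex nor concave.

neither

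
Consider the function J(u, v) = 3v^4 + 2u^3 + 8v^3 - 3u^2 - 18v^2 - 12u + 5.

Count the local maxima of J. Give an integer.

1

J separates as a function of u plus a function of v, so ∇J=0 decouples.
∂J/∂u = 6(u - 2)(u + 1) = 0 at u ∈ {-1, 2}; ∂J/∂v = 12v(v - 1)(v + 3) = 0 at v ∈ {-3, 0, 1}.
The Hessian is diagonal: diag(J_uu, J_vv). Second derivatives: J_uu(-1)=-18, J_uu(2)=18; J_vv(-3)=144, J_vv(0)=-36, J_vv(1)=48.
Local maxima occur where both diagonal entries negative: (-1, 0). Count: 1.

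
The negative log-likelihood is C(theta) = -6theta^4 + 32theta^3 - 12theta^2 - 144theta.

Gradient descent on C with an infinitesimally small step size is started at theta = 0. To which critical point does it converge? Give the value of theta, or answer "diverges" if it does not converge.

2

C'(theta) = -24(theta - 3)(theta - 2)(theta + 1), so C'(0) = -144.
Gradient descent moves in the -C' direction, i.e. theta is increasing.
The nearest critical point in that direction is theta = 2, where C'' = 72 > 0 (a local minimum). The iterate converges there.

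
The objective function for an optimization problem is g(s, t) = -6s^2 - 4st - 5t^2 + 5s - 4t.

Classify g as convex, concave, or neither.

concave

g is quadratic, so its Hessian is the constant matrix H = [[-12, -4], [-4, -10]].
det(H) = 104, tr(H) = -22.
det(H) > 0 and tr(H) < 0, so H is negative definite everywhere: concave.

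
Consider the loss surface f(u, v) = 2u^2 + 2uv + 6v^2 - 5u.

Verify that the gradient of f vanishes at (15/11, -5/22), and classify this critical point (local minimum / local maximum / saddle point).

local minimum

∇f = (4u + 2v - 5, 2u + 12v); substituting (15/11, -5/22) gives ∇f = (0, 0), so (15/11, -5/22) is indeed a critical point.
The Hessian of f is constant: H = [[4, 2], [2, 12]].
det(H) = 4·12 − 2² = 44.
det(H) > 0 and tr(H) = 16 > 0, so H is positive definite and the point is a local minimum.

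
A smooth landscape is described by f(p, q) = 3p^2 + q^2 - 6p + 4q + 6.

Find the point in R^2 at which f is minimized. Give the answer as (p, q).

(1, -2)

f(p,q) separates as A(p) + B(q) + 6, so its minimum is min A + min B + 6.
A'(p) = 6p - 6 vanishes at p ∈ {1}; B'(q) = 2q + 4 vanishes at q ∈ {-2}.
Local minima of A (where A''>0): A(1)=-3. Local minima of B: B(-2)=-4.
So the global minimum of f is A(1) + B(-2) + 6 = -3 − 4 + 6 = -1, attained at (1, -2).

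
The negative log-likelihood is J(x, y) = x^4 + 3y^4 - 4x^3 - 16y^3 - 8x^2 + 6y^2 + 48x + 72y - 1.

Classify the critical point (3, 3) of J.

local minimum

The mixed partial ∂²J/∂x∂y is 0, so the Hessian at any point is diag(J_xx, J_yy) = diag(4(3x^2 - 6x - 4), 12(3y^2 - 8y + 1)).
At (3, 3): H = diag(20, 48).
Both eigenvalues are positive, so H is positive definite: a local minimum.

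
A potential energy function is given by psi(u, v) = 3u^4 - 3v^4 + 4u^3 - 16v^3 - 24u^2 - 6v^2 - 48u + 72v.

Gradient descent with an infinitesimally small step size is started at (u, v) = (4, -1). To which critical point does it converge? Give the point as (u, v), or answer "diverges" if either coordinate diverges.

(2, -2)

psi is separable, so gradient descent decouples: u follows -∂psi/∂u, v follows -∂psi/∂v.
∂psi/∂u = 12(u - 2)(u + 1)(u + 2); at u=4 this is 720, so u decreases.
∂psi/∂v = -12(v - 1)(v + 2)(v + 3); at v=-1 this is 48, so v decreases.
u converges to its nearest critical value 2 (a local min of the u-part); v converges to -2. The iterate converges to (2, -2).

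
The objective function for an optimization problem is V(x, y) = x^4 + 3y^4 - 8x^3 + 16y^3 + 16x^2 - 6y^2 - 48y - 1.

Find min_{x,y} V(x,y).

V(x,y) separates as P(x) + Q(y) − 1, so its minimum is min P + min Q − 1.
P'(x) = 4x(x - 4)(x - 2) vanishes at x ∈ {0, 2, 4}; Q'(y) = 12(y - 1)(y + 1)(y + 4) vanishes at y ∈ {-4, -1, 1}.
Local minima of P (where P''>0): P(0)=0, P(4)=0. Local minima of Q: Q(-4)=-160, Q(1)=-35.
So the global minimum of V is P(0) + Q(-4) − 1 = 0 − 160 − 1 = -161, attained at (0, -4).

-161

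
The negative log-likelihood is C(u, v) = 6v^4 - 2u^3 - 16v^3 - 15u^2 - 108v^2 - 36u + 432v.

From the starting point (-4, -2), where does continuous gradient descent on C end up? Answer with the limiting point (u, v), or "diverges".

C is separable, so gradient descent decouples: u follows -∂C/∂u, v follows -∂C/∂v.
∂C/∂u = -6(u + 2)(u + 3); at u=-4 this is -12, so u increases.
∂C/∂v = 24(v - 3)(v - 2)(v + 3); at v=-2 this is 480, so v decreases.
u converges to its nearest critical value -3 (a local min of the u-part); v converges to -3. The iterate converges to (-3, -3).

(-3, -3)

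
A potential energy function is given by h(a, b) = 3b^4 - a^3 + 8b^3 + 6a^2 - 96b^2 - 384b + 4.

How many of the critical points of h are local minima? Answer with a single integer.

h separates as a function of a plus a function of b, so ∇h=0 decouples.
∂h/∂a = -3a(a - 4) = 0 at a ∈ {0, 4}; ∂h/∂b = 12(b - 4)(b + 2)(b + 4) = 0 at b ∈ {-4, -2, 4}.
The Hessian is diagonal: diag(h_aa, h_bb). Second derivatives: h_aa(0)=12, h_aa(4)=-12; h_bb(-4)=192, h_bb(-2)=-144, h_bb(4)=576.
Local minima occur where both diagonal entries positive: (0, -4), (0, 4). Count: 2.

2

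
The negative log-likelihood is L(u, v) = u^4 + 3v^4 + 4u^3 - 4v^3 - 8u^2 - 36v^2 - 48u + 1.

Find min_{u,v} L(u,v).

-268

L(u,v) separates as P(u) + Q(v) + 1, so its minimum is min P + min Q + 1.
P'(u) = 4(u - 2)(u + 2)(u + 3) vanishes at u ∈ {-3, -2, 2}; Q'(v) = 12v(v - 3)(v + 2) vanishes at v ∈ {-2, 0, 3}.
Local minima of P (where P''>0): P(-3)=45, P(2)=-80. Local minima of Q: Q(-2)=-64, Q(3)=-189.
So the global minimum of L is P(2) + Q(3) + 1 = -80 − 189 + 1 = -268, attained at (2, 3).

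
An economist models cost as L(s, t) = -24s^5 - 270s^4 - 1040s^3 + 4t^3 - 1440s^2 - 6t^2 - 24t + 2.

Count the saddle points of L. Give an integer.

L separates as a function of s plus a function of t, so ∇L=0 decouples.
∂L/∂s = -120s(s + 2)(s + 3)(s + 4) = 0 at s ∈ {-4, -3, -2, 0}; ∂L/∂t = 12(t - 2)(t + 1) = 0 at t ∈ {-1, 2}.
The Hessian is diagonal: diag(L_ss, L_tt). Second derivatives: L_ss(-4)=960, L_ss(-3)=-360, L_ss(-2)=480, L_ss(0)=-2880; L_tt(-1)=-36, L_tt(2)=36.
Saddle points occur where the two diagonal entries have opposite signs: (-4, -1), (-3, 2), (-2, -1), (0, 2). Count: 4.

4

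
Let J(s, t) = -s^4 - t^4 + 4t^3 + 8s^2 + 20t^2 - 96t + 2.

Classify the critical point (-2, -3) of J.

local maximum

The mixed partial ∂²J/∂s∂t is 0, so the Hessian at any point is diag(J_ss, J_tt) = diag(4(-3s^2 + 4), 4(-3t^2 + 6t + 10)).
At (-2, -3): H = diag(-32, -140).
Both eigenvalues are negative, so H is negative definite: a local maximum.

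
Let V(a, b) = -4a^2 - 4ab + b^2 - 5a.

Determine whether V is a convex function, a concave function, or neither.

neither

V is quadratic, so its Hessian is the constant matrix H = [[-8, -4], [-4, 2]].
det(H) = -32, tr(H) = -6.
det(H) < 0, so H is indefinite: neither convex nor concave.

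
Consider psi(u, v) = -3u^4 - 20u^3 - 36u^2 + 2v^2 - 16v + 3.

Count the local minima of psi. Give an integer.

psi separates as a function of u plus a function of v, so ∇psi=0 decouples.
∂psi/∂u = -12u(u + 2)(u + 3) = 0 at u ∈ {-3, -2, 0}; ∂psi/∂v = 4(v - 4) = 0 at v ∈ {4}.
The Hessian is diagonal: diag(psi_uu, psi_vv). Second derivatives: psi_uu(-3)=-36, psi_uu(-2)=24, psi_uu(0)=-72; psi_vv(4)=4.
Local minima occur where both diagonal entries positive: (-2, 4). Count: 1.

1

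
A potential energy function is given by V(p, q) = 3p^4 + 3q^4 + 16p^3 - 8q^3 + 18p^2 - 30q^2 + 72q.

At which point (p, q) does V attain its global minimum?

(-3, -2)

V(p,q) separates as A(p) + B(q), so its minimum is min A + min B.
A'(p) = 12p(p + 1)(p + 3) vanishes at p ∈ {-3, -1, 0}; B'(q) = 12(q - 3)(q - 1)(q + 2) vanishes at q ∈ {-2, 1, 3}.
Local minima of A (where A''>0): A(-3)=-27, A(0)=0. Local minima of B: B(-2)=-152, B(3)=-27.
So the global minimum of V is A(-3) + B(-2) = -27 − 152 = -179, attained at (-3, -2).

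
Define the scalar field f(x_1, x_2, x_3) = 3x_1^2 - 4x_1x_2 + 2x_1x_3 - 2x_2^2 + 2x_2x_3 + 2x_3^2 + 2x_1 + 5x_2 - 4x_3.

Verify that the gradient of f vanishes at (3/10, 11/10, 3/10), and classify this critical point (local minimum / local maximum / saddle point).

saddle point

∇f = (6x_1 - 4x_2 + 2x_3 + 2, -4x_1 - 4x_2 + 2x_3 + 5, 2x_1 + 2x_2 + 4x_3 - 4); substituting (3/10, 11/10, 3/10) gives ∇f = (0, 0, 0), so (3/10, 11/10, 3/10) is indeed a critical point.
The Hessian is constant: H = [[6, -4, 2], [-4, -4, 2], [2, 2, 4]].
Leading principal minors: Δ₁ = 6, Δ₂ = -40, Δ₃ = -200.
The minors fit neither the all-positive nor the alternating-sign pattern, so H is indefinite: a saddle point.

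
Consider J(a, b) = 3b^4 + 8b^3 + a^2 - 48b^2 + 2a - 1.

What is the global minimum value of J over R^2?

J(a,b) separates as P(a) + Q(b) − 1, so its minimum is min P + min Q − 1.
P'(a) = 2a + 2 vanishes at a ∈ {-1}; Q'(b) = 12b(b - 2)(b + 4) vanishes at b ∈ {-4, 0, 2}.
Local minima of P (where P''>0): P(-1)=-1. Local minima of Q: Q(-4)=-512, Q(2)=-80.
So the global minimum of J is P(-1) + Q(-4) − 1 = -1 − 512 − 1 = -514, attained at (-1, -4).

-514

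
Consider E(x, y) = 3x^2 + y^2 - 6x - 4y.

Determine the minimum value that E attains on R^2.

-7

E(x,y) separates as P(x) + Q(y), so its minimum is min P + min Q.
P'(x) = 6x - 6 vanishes at x ∈ {1}; Q'(y) = 2y - 4 vanishes at y ∈ {2}.
Local minima of P (where P''>0): P(1)=-3. Local minima of Q: Q(2)=-4.
So the global minimum of E is P(1) + Q(2) = -3 − 4 = -7, attained at (1, 2).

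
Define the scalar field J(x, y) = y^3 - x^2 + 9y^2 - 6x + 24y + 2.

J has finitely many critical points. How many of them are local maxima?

1

J separates as a function of x plus a function of y, so ∇J=0 decouples.
∂J/∂x = -2(x + 3) = 0 at x ∈ {-3}; ∂J/∂y = 3(y + 2)(y + 4) = 0 at y ∈ {-4, -2}.
The Hessian is diagonal: diag(J_xx, J_yy). Second derivatives: J_xx(-3)=-2; J_yy(-4)=-6, J_yy(-2)=6.
Local maxima occur where both diagonal entries negative: (-3, -4). Count: 1.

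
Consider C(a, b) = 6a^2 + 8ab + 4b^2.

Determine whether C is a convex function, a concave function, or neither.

convex

C is quadratic, so its Hessian is the constant matrix H = [[12, 8], [8, 8]].
det(H) = 32, tr(H) = 20.
det(H) > 0 and tr(H) > 0, so H is positive definite everywhere: convex.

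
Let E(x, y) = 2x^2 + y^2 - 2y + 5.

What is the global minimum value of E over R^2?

4

E(x,y) separates as P(x) + Q(y) + 5, so its minimum is min P + min Q + 5.
P'(x) = 4x vanishes at x ∈ {0}; Q'(y) = 2y - 2 vanishes at y ∈ {1}.
Local minima of P (where P''>0): P(0)=0. Local minima of Q: Q(1)=-1.
So the global minimum of E is P(0) + Q(1) + 5 = 0 − 1 + 5 = 4, attained at (0, 1).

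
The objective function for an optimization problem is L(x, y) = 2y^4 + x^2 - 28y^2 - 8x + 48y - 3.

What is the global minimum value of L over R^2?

L(x,y) separates as P(x) + Q(y) − 3, so its minimum is min P + min Q − 3.
P'(x) = 2x - 8 vanishes at x ∈ {4}; Q'(y) = 8(y - 2)(y - 1)(y + 3) vanishes at y ∈ {-3, 1, 2}.
Local minima of P (where P''>0): P(4)=-16. Local minima of Q: Q(-3)=-234, Q(2)=16.
So the global minimum of L is P(4) + Q(-3) − 3 = -16 − 234 − 3 = -253, attained at (4, -3).

-253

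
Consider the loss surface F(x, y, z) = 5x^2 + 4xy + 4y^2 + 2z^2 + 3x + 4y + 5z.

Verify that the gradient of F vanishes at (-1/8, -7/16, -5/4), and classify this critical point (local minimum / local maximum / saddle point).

local minimum

∇F = (10x + 4y + 3, 4x + 8y + 4, 4z + 5); substituting (-1/8, -7/16, -5/4) gives ∇F = (0, 0, 0), so (-1/8, -7/16, -5/4) is indeed a critical point.
The Hessian is constant: H = [[10, 4, 0], [4, 8, 0], [0, 0, 4]].
Leading principal minors: Δ₁ = 10, Δ₂ = 64, Δ₃ = 256.
All leading minors are positive, so H is positive definite: a local minimum.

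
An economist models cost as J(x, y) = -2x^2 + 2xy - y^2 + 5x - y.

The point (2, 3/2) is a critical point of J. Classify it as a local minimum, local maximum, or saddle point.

local maximum

The Hessian of J is constant: H = [[-4, 2], [2, -2]].
det(H) = (-4)·(-2) − 2² = 4.
det(H) > 0 and tr(H) = -6 < 0, so H is negative definite and the point is a local maximum.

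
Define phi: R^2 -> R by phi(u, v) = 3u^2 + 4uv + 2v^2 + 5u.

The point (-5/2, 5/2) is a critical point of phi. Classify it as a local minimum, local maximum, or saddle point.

The Hessian of phi is constant: H = [[6, 4], [4, 4]].
det(H) = 6·4 − 4² = 8.
det(H) > 0 and tr(H) = 10 > 0, so H is positive definite and the point is a local minimum.

local minimum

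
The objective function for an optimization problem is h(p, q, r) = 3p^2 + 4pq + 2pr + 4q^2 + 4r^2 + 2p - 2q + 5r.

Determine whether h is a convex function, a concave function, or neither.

convex

h is quadratic, so its Hessian is the constant matrix H = [[6, 4, 2], [4, 8, 0], [2, 0, 8]].
Leading principal minors: 6, 32, 224.
All positive ⇒ H ≻ 0 ⇒ convex.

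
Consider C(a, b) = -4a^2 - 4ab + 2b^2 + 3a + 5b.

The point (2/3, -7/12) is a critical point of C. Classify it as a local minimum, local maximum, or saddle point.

saddle point

The Hessian of C is constant: H = [[-8, -4], [-4, 4]].
det(H) = (-8)·4 − (-4)² = -48.
Since det(H) < 0, H is indefinite and the critical point is a saddle point.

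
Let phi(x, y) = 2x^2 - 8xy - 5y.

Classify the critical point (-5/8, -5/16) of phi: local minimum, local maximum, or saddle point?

The Hessian of phi is constant: H = [[4, -8], [-8, 0]].
det(H) = 4·0 − (-8)² = -64.
Since det(H) < 0, H is indefinite and the critical point is a saddle point.

saddle point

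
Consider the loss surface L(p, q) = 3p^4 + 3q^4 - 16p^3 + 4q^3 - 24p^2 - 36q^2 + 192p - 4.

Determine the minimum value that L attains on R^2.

-497

L(p,q) separates as A(p) + B(q) − 4, so its minimum is min A + min B − 4.
A'(p) = 12(p - 4)(p - 2)(p + 2) vanishes at p ∈ {-2, 2, 4}; B'(q) = 12q(q - 2)(q + 3) vanishes at q ∈ {-3, 0, 2}.
Local minima of A (where A''>0): A(-2)=-304, A(4)=128. Local minima of B: B(-3)=-189, B(2)=-64.
So the global minimum of L is A(-2) + B(-3) − 4 = -304 − 189 − 4 = -497, attained at (-2, -3).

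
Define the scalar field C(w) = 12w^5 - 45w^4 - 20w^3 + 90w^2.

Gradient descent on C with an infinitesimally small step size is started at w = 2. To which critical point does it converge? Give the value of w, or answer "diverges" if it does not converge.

C'(w) = 60w(w - 3)(w - 1)(w + 1), so C'(2) = -360.
Gradient descent moves in the -C' direction, i.e. w is increasing.
The nearest critical point in that direction is w = 3, where C'' = 1440 > 0 (a local minimum). The iterate converges there.

3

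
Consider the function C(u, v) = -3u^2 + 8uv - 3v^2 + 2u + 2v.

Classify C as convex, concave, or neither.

C is quadratic, so its Hessian is the constant matrix H = [[-6, 8], [8, -6]].
det(H) = -28, tr(H) = -12.
det(H) < 0, so H is indefinite: neither convex nor concave.

neither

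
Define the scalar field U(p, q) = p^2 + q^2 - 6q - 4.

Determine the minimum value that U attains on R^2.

U(p,q) separates as A(p) + B(q) − 4, so its minimum is min A + min B − 4.
A'(p) = 2p vanishes at p ∈ {0}; B'(q) = 2q - 6 vanishes at q ∈ {3}.
Local minima of A (where A''>0): A(0)=0. Local minima of B: B(3)=-9.
So the global minimum of U is A(0) + B(3) − 4 = 0 − 9 − 4 = -13, attained at (0, 3).

-13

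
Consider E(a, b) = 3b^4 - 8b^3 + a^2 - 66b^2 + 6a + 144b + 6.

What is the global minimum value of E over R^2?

E(a,b) separates as P(a) + Q(b) + 6, so its minimum is min P + min Q + 6.
P'(a) = 2a + 6 vanishes at a ∈ {-3}; Q'(b) = 12(b - 4)(b - 1)(b + 3) vanishes at b ∈ {-3, 1, 4}.
Local minima of P (where P''>0): P(-3)=-9. Local minima of Q: Q(-3)=-567, Q(4)=-224.
So the global minimum of E is P(-3) + Q(-3) + 6 = -9 − 567 + 6 = -570, attained at (-3, -3).

-570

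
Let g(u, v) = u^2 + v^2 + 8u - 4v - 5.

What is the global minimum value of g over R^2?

-25

g(u,v) separates as P(u) + Q(v) − 5, so its minimum is min P + min Q − 5.
P'(u) = 2u + 8 vanishes at u ∈ {-4}; Q'(v) = 2v - 4 vanishes at v ∈ {2}.
Local minima of P (where P''>0): P(-4)=-16. Local minima of Q: Q(2)=-4.
So the global minimum of g is P(-4) + Q(2) − 5 = -16 − 4 − 5 = -25, attained at (-4, 2).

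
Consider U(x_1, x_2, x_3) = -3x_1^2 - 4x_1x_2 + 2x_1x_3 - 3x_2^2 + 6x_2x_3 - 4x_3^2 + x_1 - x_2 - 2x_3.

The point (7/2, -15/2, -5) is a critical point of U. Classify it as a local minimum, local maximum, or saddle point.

The Hessian is constant: H = [[-6, -4, 2], [-4, -6, 6], [2, 6, -8]].
Leading principal minors: Δ₁ = -6, Δ₂ = 20, Δ₃ = -16.
The minors alternate sign starting negative (−, +, −), so H is negative definite: a local maximum.

local maximum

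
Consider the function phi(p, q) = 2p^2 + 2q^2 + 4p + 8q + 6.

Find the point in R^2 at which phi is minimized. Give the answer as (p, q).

(-1, -2)

phi(p,q) separates as A(p) + B(q) + 6, so its minimum is min A + min B + 6.
A'(p) = 4p + 4 vanishes at p ∈ {-1}; B'(q) = 4q + 8 vanishes at q ∈ {-2}.
Local minima of A (where A''>0): A(-1)=-2. Local minima of B: B(-2)=-8.
So the global minimum of phi is A(-1) + B(-2) + 6 = -2 − 8 + 6 = -4, attained at (-1, -2).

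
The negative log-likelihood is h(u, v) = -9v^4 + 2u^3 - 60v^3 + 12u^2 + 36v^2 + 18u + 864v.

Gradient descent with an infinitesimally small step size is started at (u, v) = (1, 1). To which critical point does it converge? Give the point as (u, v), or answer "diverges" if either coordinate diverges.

(-1, -3)

h is separable, so gradient descent decouples: u follows -∂h/∂u, v follows -∂h/∂v.
∂h/∂u = 6(u + 1)(u + 3); at u=1 this is 48, so u decreases.
∂h/∂v = -36(v - 2)(v + 3)(v + 4); at v=1 this is 720, so v decreases.
u converges to its nearest critical value -1 (a local min of the u-part); v converges to -3. The iterate converges to (-1, -3).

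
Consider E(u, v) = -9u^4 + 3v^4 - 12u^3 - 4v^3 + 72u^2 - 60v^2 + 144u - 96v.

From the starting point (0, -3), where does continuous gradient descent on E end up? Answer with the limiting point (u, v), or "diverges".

(-1, -2)

E is separable, so gradient descent decouples: u follows -∂E/∂u, v follows -∂E/∂v.
∂E/∂u = -36(u - 2)(u + 1)(u + 2); at u=0 this is 144, so u decreases.
∂E/∂v = 12(v - 4)(v + 1)(v + 2); at v=-3 this is -168, so v increases.
u converges to its nearest critical value -1 (a local min of the u-part); v converges to -2. The iterate converges to (-1, -2).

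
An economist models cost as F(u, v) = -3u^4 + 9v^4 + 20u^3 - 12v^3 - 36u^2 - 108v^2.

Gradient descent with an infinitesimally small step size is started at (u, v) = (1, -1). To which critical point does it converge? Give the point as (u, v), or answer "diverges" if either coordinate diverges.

(2, -2)

F is separable, so gradient descent decouples: u follows -∂F/∂u, v follows -∂F/∂v.
∂F/∂u = -12u(u - 3)(u - 2); at u=1 this is -24, so u increases.
∂F/∂v = 36v(v - 3)(v + 2); at v=-1 this is 144, so v decreases.
u converges to its nearest critical value 2 (a local min of the u-part); v converges to -2. The iterate converges to (2, -2).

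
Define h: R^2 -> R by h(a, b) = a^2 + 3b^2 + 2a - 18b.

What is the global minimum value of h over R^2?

h(a,b) separates as P(a) + Q(b), so its minimum is min P + min Q.
P'(a) = 2a + 2 vanishes at a ∈ {-1}; Q'(b) = 6b - 18 vanishes at b ∈ {3}.
Local minima of P (where P''>0): P(-1)=-1. Local minima of Q: Q(3)=-27.
So the global minimum of h is P(-1) + Q(3) = -1 − 27 = -28, attained at (-1, 3).

-28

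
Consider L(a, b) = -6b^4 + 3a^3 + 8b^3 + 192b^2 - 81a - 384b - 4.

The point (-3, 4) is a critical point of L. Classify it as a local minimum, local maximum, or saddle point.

The mixed partial ∂²L/∂a∂b is 0, so the Hessian at any point is diag(L_aa, L_bb) = diag(18a, 24(-3b^2 + 2b + 16)).
At (-3, 4): H = diag(-54, -576).
Both eigenvalues are negative, so H is negative definite: a local maximum.

local maximum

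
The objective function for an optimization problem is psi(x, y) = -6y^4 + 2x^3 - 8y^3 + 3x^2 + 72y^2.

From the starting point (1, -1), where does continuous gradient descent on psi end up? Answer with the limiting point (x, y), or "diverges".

psi is separable, so gradient descent decouples: x follows -∂psi/∂x, y follows -∂psi/∂y.
∂psi/∂x = 6x(x + 1); at x=1 this is 12, so x decreases.
∂psi/∂y = -24y(y - 2)(y + 3); at y=-1 this is -144, so y increases.
x converges to its nearest critical value 0 (a local min of the x-part); y converges to 0. The iterate converges to (0, 0).

(0, 0)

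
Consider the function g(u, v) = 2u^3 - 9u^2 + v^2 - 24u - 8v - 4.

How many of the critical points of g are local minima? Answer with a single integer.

1

g separates as a function of u plus a function of v, so ∇g=0 decouples.
∂g/∂u = 6(u - 4)(u + 1) = 0 at u ∈ {-1, 4}; ∂g/∂v = 2(v - 4) = 0 at v ∈ {4}.
The Hessian is diagonal: diag(g_uu, g_vv). Second derivatives: g_uu(-1)=-30, g_uu(4)=30; g_vv(4)=2.
Local minima occur where both diagonal entries positive: (4, 4). Count: 1.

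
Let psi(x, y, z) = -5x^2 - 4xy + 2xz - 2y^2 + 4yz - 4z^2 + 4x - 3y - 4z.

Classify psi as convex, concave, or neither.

concave

psi is quadratic, so its Hessian is the constant matrix H = [[-10, -4, 2], [-4, -4, 4], [2, 4, -8]].
Leading principal minors: -10, 24, -80.
Signs alternate −, +, − ⇒ H ≺ 0 ⇒ concave.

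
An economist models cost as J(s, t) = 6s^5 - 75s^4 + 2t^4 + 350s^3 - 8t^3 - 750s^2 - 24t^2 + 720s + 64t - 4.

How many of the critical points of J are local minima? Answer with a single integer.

4

J separates as a function of s plus a function of t, so ∇J=0 decouples.
∂J/∂s = 30(s - 4)(s - 3)(s - 2)(s - 1) = 0 at s ∈ {1, 2, 3, 4}; ∂J/∂t = 8(t - 4)(t - 1)(t + 2) = 0 at t ∈ {-2, 1, 4}.
The Hessian is diagonal: diag(J_ss, J_tt). Second derivatives: J_ss(1)=-180, J_ss(2)=60, J_ss(3)=-60, J_ss(4)=180; J_tt(-2)=144, J_tt(1)=-72, J_tt(4)=144.
Local minima occur where both diagonal entries positive: (2, -2), (2, 4), (4, -2), (4, 4). Count: 4.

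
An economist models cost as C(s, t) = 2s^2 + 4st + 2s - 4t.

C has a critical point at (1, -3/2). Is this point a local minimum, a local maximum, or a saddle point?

saddle point

The Hessian of C is constant: H = [[4, 4], [4, 0]].
det(H) = 4·0 − 4² = -16.
Since det(H) < 0, H is indefinite and the critical point is a saddle point.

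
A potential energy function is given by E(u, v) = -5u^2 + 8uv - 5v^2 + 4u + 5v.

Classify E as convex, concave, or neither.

E is quadratic, so its Hessian is the constant matrix H = [[-10, 8], [8, -10]].
det(H) = 36, tr(H) = -20.
det(H) > 0 and tr(H) < 0, so H is negative definite everywhere: concave.

concave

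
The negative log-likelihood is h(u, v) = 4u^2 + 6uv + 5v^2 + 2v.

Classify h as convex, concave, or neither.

convex

h is quadratic, so its Hessian is the constant matrix H = [[8, 6], [6, 10]].
det(H) = 44, tr(H) = 18.
det(H) > 0 and tr(H) > 0, so H is positive definite everywhere: convex.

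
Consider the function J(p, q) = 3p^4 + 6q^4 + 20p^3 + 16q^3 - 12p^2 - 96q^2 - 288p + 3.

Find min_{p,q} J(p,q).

-1437

J(p,q) separates as A(p) + B(q) + 3, so its minimum is min A + min B + 3.
A'(p) = 12(p - 2)(p + 3)(p + 4) vanishes at p ∈ {-4, -3, 2}; B'(q) = 24q(q - 2)(q + 4) vanishes at q ∈ {-4, 0, 2}.
Local minima of A (where A''>0): A(-4)=448, A(2)=-416. Local minima of B: B(-4)=-1024, B(2)=-160.
So the global minimum of J is A(2) + B(-4) + 3 = -416 − 1024 + 3 = -1437, attained at (2, -4).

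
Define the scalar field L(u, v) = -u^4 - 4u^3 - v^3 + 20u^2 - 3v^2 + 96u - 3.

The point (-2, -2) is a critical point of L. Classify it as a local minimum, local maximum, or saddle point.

The mixed partial ∂²L/∂u∂v is 0, so the Hessian at any point is diag(L_uu, L_vv) = diag(4(-3u^2 - 6u + 10), -6(v + 1)).
At (-2, -2): H = diag(40, 6).
Both eigenvalues are positive, so H is positive definite: a local minimum.

local minimum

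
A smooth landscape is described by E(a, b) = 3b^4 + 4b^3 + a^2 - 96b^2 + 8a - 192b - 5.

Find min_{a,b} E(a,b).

E(a,b) separates as P(a) + Q(b) − 5, so its minimum is min P + min Q − 5.
P'(a) = 2a + 8 vanishes at a ∈ {-4}; Q'(b) = 12(b - 4)(b + 1)(b + 4) vanishes at b ∈ {-4, -1, 4}.
Local minima of P (where P''>0): P(-4)=-16. Local minima of Q: Q(-4)=-256, Q(4)=-1280.
So the global minimum of E is P(-4) + Q(4) − 5 = -16 − 1280 − 5 = -1301, attained at (-4, 4).

-1301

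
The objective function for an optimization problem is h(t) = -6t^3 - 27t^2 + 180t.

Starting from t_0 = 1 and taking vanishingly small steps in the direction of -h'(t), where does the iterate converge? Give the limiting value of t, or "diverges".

h'(t) = -18(t - 2)(t + 5), so h'(1) = 108.
Gradient descent moves in the -h' direction, i.e. t is decreasing.
The nearest critical point in that direction is t = -5, where h'' = 126 > 0 (a local minimum). The iterate converges there.

-5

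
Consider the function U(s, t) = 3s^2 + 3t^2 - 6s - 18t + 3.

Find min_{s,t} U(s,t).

-27

U(s,t) separates as P(s) + Q(t) + 3, so its minimum is min P + min Q + 3.
P'(s) = 6s - 6 vanishes at s ∈ {1}; Q'(t) = 6(t - 3) vanishes at t ∈ {3}.
Local minima of P (where P''>0): P(1)=-3. Local minima of Q: Q(3)=-27.
So the global minimum of U is P(1) + Q(3) + 3 = -3 − 27 + 3 = -27, attained at (1, 3).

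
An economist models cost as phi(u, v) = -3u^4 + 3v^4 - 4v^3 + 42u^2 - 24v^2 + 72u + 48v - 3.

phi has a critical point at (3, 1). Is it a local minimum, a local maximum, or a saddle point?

The mixed partial ∂²phi/∂u∂v is 0, so the Hessian at any point is diag(phi_uu, phi_vv) = diag(12(-3u^2 + 7), 12(3v^2 - 2v - 4)).
At (3, 1): H = diag(-240, -36).
Both eigenvalues are negative, so H is negative definite: a local maximum.

local maximum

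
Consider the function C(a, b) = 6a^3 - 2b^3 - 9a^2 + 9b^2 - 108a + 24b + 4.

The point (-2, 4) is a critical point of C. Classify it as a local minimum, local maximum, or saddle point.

The mixed partial ∂²C/∂a∂b is 0, so the Hessian at any point is diag(C_aa, C_bb) = diag(18(2a - 1), 6(-2b + 3)).
At (-2, 4): H = diag(-90, -30).
Both eigenvalues are negative, so H is negative definite: a local maximum.

local maximum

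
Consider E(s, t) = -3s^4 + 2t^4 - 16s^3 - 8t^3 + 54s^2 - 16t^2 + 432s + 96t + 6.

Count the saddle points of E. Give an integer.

5

E separates as a function of s plus a function of t, so ∇E=0 decouples.
∂E/∂s = -12(s - 3)(s + 3)(s + 4) = 0 at s ∈ {-4, -3, 3}; ∂E/∂t = 8(t - 3)(t - 2)(t + 2) = 0 at t ∈ {-2, 2, 3}.
The Hessian is diagonal: diag(E_ss, E_tt). Second derivatives: E_ss(-4)=-84, E_ss(-3)=72, E_ss(3)=-504; E_tt(-2)=160, E_tt(2)=-32, E_tt(3)=40.
Saddle points occur where the two diagonal entries have opposite signs: (-4, -2), (-4, 3), (-3, 2), (3, -2), (3, 3). Count: 5.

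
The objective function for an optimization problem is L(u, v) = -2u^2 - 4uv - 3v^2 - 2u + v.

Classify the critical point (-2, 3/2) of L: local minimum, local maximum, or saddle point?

local maximum

The Hessian of L is constant: H = [[-4, -4], [-4, -6]].
det(H) = (-4)·(-6) − (-4)² = 8.
det(H) > 0 and tr(H) = -10 < 0, so H is negative definite and the point is a local maximum.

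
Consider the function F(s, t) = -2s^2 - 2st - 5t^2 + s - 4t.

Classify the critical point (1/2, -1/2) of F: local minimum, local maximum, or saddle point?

The Hessian of F is constant: H = [[-4, -2], [-2, -10]].
det(H) = (-4)·(-10) − (-2)² = 36.
det(H) > 0 and tr(H) = -14 < 0, so H is negative definite and the point is a local maximum.

local maximum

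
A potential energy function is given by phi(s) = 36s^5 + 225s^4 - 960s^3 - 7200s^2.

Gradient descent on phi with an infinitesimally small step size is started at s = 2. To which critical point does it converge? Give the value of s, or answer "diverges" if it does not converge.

phi'(s) = 180s(s - 4)(s + 4)(s + 5), so phi'(2) = -30240.
Gradient descent moves in the -phi' direction, i.e. s is increasing.
The nearest critical point in that direction is s = 4, where phi'' = 51840 > 0 (a local minimum). The iterate converges there.

4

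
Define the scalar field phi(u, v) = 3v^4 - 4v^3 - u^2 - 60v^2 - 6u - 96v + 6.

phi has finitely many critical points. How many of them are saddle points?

2

phi separates as a function of u plus a function of v, so ∇phi=0 decouples.
∂phi/∂u = -2(u + 3) = 0 at u ∈ {-3}; ∂phi/∂v = 12(v - 4)(v + 1)(v + 2) = 0 at v ∈ {-2, -1, 4}.
The Hessian is diagonal: diag(phi_uu, phi_vv). Second derivatives: phi_uu(-3)=-2; phi_vv(-2)=72, phi_vv(-1)=-60, phi_vv(4)=360.
Saddle points occur where the two diagonal entries have opposite signs: (-3, -2), (-3, 4). Count: 2.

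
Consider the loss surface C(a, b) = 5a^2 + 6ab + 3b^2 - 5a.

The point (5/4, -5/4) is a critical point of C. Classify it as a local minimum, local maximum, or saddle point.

local minimum

The Hessian of C is constant: H = [[10, 6], [6, 6]].
det(H) = 10·6 − 6² = 24.
det(H) > 0 and tr(H) = 16 > 0, so H is positive definite and the point is a local minimum.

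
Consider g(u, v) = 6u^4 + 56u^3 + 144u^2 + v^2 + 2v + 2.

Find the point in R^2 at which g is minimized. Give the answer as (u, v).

g(u,v) separates as P(u) + Q(v) + 2, so its minimum is min P + min Q + 2.
P'(u) = 24u(u + 3)(u + 4) vanishes at u ∈ {-4, -3, 0}; Q'(v) = 2v + 2 vanishes at v ∈ {-1}.
Local minima of P (where P''>0): P(-4)=256, P(0)=0. Local minima of Q: Q(-1)=-1.
So the global minimum of g is P(0) + Q(-1) + 2 = 0 − 1 + 2 = 1, attained at (0, -1).

(0, -1)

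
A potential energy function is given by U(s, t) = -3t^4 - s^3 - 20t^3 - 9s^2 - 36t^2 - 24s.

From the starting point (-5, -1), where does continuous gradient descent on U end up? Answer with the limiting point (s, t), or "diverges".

U is separable, so gradient descent decouples: s follows -∂U/∂s, t follows -∂U/∂t.
∂U/∂s = -3(s + 2)(s + 4); at s=-5 this is -9, so s increases.
∂U/∂t = -12t(t + 2)(t + 3); at t=-1 this is 24, so t decreases.
s converges to its nearest critical value -4 (a local min of the s-part); t converges to -2. The iterate converges to (-4, -2).

(-4, -2)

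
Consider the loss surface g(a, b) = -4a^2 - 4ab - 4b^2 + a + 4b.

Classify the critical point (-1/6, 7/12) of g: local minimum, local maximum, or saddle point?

The Hessian of g is constant: H = [[-8, -4], [-4, -8]].
det(H) = (-8)·(-8) − (-4)² = 48.
det(H) > 0 and tr(H) = -16 < 0, so H is negative definite and the point is a local maximum.

local maximum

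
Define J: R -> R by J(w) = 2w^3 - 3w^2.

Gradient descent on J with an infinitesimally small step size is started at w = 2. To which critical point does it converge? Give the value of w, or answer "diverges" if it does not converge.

J'(w) = 6w(w - 1), so J'(2) = 12.
Gradient descent moves in the -J' direction, i.e. w is decreasing.
The nearest critical point in that direction is w = 1, where J'' = 6 > 0 (a local minimum). The iterate converges there.

1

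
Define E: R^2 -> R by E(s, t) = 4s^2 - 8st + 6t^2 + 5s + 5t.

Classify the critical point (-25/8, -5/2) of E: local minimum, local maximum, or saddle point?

local minimum

The Hessian of E is constant: H = [[8, -8], [-8, 12]].
det(H) = 8·12 − (-8)² = 32.
det(H) > 0 and tr(H) = 20 > 0, so H is positive definite and the point is a local minimum.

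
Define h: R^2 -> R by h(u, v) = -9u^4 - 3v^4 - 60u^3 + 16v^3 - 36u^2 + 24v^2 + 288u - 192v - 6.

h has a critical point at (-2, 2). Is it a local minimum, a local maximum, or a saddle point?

local minimum

The mixed partial ∂²h/∂u∂v is 0, so the Hessian at any point is diag(h_uu, h_vv) = diag(-36(3u^2 + 10u + 2), 12(-3v^2 + 8v + 4)).
At (-2, 2): H = diag(216, 96).
Both eigenvalues are positive, so H is positive definite: a local minimum.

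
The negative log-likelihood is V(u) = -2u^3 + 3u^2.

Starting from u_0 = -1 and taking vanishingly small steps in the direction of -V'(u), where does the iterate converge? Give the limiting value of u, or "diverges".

0

V'(u) = -6u(u - 1), so V'(-1) = -12.
Gradient descent moves in the -V' direction, i.e. u is increasing.
The nearest critical point in that direction is u = 0, where V'' = 6 > 0 (a local minimum). The iterate converges there.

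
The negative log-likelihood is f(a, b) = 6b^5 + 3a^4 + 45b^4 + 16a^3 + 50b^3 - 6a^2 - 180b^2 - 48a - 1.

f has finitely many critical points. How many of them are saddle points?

f separates as a function of a plus a function of b, so ∇f=0 decouples.
∂f/∂a = 12(a - 1)(a + 1)(a + 4) = 0 at a ∈ {-4, -1, 1}; ∂f/∂b = 30b(b - 1)(b + 3)(b + 4) = 0 at b ∈ {-4, -3, 0, 1}.
The Hessian is diagonal: diag(f_aa, f_bb). Second derivatives: f_aa(-4)=180, f_aa(-1)=-72, f_aa(1)=120; f_bb(-4)=-600, f_bb(-3)=360, f_bb(0)=-360, f_bb(1)=600.
Saddle points occur where the two diagonal entries have opposite signs: (-4, -4), (-4, 0), (-1, -3), (-1, 1), (1, -4), (1, 0). Count: 6.

6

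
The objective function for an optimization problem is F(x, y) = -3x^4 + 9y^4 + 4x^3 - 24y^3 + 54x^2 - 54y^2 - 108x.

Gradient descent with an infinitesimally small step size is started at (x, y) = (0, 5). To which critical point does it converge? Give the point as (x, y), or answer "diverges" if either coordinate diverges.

(1, 3)

F is separable, so gradient descent decouples: x follows -∂F/∂x, y follows -∂F/∂y.
∂F/∂x = -12(x - 3)(x - 1)(x + 3); at x=0 this is -108, so x increases.
∂F/∂y = 36y(y - 3)(y + 1); at y=5 this is 2160, so y decreases.
x converges to its nearest critical value 1 (a local min of the x-part); y converges to 3. The iterate converges to (1, 3).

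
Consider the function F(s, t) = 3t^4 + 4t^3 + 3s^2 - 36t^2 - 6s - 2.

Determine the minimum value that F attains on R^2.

-194

F(s,t) separates as P(s) + Q(t) − 2, so its minimum is min P + min Q − 2.
P'(s) = 6s - 6 vanishes at s ∈ {1}; Q'(t) = 12t(t - 2)(t + 3) vanishes at t ∈ {-3, 0, 2}.
Local minima of P (where P''>0): P(1)=-3. Local minima of Q: Q(-3)=-189, Q(2)=-64.
So the global minimum of F is P(1) + Q(-3) − 2 = -3 − 189 − 2 = -194, attained at (1, -3).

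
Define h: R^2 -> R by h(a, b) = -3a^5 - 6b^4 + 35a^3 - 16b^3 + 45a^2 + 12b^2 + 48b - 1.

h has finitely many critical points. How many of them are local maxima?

4

h separates as a function of a plus a function of b, so ∇h=0 decouples.
∂h/∂a = -15a(a - 3)(a + 1)(a + 2) = 0 at a ∈ {-2, -1, 0, 3}; ∂h/∂b = -24(b - 1)(b + 1)(b + 2) = 0 at b ∈ {-2, -1, 1}.
The Hessian is diagonal: diag(h_aa, h_bb). Second derivatives: h_aa(-2)=150, h_aa(-1)=-60, h_aa(0)=90, h_aa(3)=-900; h_bb(-2)=-72, h_bb(-1)=48, h_bb(1)=-144.
Local maxima occur where both diagonal entries negative: (-1, -2), (-1, 1), (3, -2), (3, 1). Count: 4.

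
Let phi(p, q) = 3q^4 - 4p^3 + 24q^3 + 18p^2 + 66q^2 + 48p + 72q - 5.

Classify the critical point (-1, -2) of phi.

saddle point

The mixed partial ∂²phi/∂p∂q is 0, so the Hessian at any point is diag(phi_pp, phi_qq) = diag(12(-2p + 3), 12(3q^2 + 12q + 11)).
At (-1, -2): H = diag(60, -12).
The eigenvalues have opposite signs, so H is indefinite: a saddle point.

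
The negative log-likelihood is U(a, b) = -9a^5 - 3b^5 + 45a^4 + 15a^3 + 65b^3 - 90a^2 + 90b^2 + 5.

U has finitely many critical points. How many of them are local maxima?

U separates as a function of a plus a function of b, so ∇U=0 decouples.
∂U/∂a = -45a(a - 4)(a - 1)(a + 1) = 0 at a ∈ {-1, 0, 1, 4}; ∂U/∂b = -15b(b - 4)(b + 1)(b + 3) = 0 at b ∈ {-3, -1, 0, 4}.
The Hessian is diagonal: diag(U_aa, U_bb). Second derivatives: U_aa(-1)=450, U_aa(0)=-180, U_aa(1)=270, U_aa(4)=-2700; U_bb(-3)=630, U_bb(-1)=-150, U_bb(0)=180, U_bb(4)=-2100.
Local maxima occur where both diagonal entries negative: (0, -1), (0, 4), (4, -1), (4, 4). Count: 4.

4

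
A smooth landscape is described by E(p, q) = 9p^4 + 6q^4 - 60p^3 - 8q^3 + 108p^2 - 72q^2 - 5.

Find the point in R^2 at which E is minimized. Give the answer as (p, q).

E(p,q) separates as A(p) + B(q) − 5, so its minimum is min A + min B − 5.
A'(p) = 36p(p - 3)(p - 2) vanishes at p ∈ {0, 2, 3}; B'(q) = 24q(q - 3)(q + 2) vanishes at q ∈ {-2, 0, 3}.
Local minima of A (where A''>0): A(0)=0, A(3)=81. Local minima of B: B(-2)=-128, B(3)=-378.
So the global minimum of E is A(0) + B(3) − 5 = 0 − 378 − 5 = -383, attained at (0, 3).

(0, 3)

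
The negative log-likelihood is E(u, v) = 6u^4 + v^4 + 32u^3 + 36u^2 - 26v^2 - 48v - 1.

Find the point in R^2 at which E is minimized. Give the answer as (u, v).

E(u,v) separates as P(u) + Q(v) − 1, so its minimum is min P + min Q − 1.
P'(u) = 24u(u + 1)(u + 3) vanishes at u ∈ {-3, -1, 0}; Q'(v) = 4(v - 4)(v + 1)(v + 3) vanishes at v ∈ {-3, -1, 4}.
Local minima of P (where P''>0): P(-3)=-54, P(0)=0. Local minima of Q: Q(-3)=-9, Q(4)=-352.
So the global minimum of E is P(-3) + Q(4) − 1 = -54 − 352 − 1 = -407, attained at (-3, 4).

(-3, 4)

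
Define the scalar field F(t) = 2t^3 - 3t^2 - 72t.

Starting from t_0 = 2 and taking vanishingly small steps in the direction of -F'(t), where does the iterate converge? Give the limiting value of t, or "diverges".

F'(t) = 6(t - 4)(t + 3), so F'(2) = -60.
Gradient descent moves in the -F' direction, i.e. t is increasing.
The nearest critical point in that direction is t = 4, where F'' = 42 > 0 (a local minimum). The iterate converges there.

4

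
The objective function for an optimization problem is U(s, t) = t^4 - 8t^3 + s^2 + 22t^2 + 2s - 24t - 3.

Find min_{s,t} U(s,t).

U(s,t) separates as P(s) + Q(t) − 3, so its minimum is min P + min Q − 3.
P'(s) = 2s + 2 vanishes at s ∈ {-1}; Q'(t) = 4(t - 3)(t - 2)(t - 1) vanishes at t ∈ {1, 2, 3}.
Local minima of P (where P''>0): P(-1)=-1. Local minima of Q: Q(1)=-9, Q(3)=-9.
So the global minimum of U is P(-1) + Q(1) − 3 = -1 − 9 − 3 = -13, attained at (-1, 1).

-13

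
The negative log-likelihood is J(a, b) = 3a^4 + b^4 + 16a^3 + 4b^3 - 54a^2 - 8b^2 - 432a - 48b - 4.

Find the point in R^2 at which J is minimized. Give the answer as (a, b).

(3, 2)

J(a,b) separates as P(a) + Q(b) − 4, so its minimum is min P + min Q − 4.
P'(a) = 12(a - 3)(a + 3)(a + 4) vanishes at a ∈ {-4, -3, 3}; Q'(b) = 4(b - 2)(b + 2)(b + 3) vanishes at b ∈ {-3, -2, 2}.
Local minima of P (where P''>0): P(-4)=608, P(3)=-1107. Local minima of Q: Q(-3)=45, Q(2)=-80.
So the global minimum of J is P(3) + Q(2) − 4 = -1107 − 80 − 4 = -1191, attained at (3, 2).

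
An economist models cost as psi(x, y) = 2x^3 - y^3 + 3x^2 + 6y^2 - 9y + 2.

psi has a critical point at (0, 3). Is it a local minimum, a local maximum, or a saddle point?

saddle point

The mixed partial ∂²psi/∂x∂y is 0, so the Hessian at any point is diag(psi_xx, psi_yy) = diag(6(2x + 1), 6(-y + 2)).
At (0, 3): H = diag(6, -6).
The eigenvalues have opposite signs, so H is indefinite: a saddle point.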